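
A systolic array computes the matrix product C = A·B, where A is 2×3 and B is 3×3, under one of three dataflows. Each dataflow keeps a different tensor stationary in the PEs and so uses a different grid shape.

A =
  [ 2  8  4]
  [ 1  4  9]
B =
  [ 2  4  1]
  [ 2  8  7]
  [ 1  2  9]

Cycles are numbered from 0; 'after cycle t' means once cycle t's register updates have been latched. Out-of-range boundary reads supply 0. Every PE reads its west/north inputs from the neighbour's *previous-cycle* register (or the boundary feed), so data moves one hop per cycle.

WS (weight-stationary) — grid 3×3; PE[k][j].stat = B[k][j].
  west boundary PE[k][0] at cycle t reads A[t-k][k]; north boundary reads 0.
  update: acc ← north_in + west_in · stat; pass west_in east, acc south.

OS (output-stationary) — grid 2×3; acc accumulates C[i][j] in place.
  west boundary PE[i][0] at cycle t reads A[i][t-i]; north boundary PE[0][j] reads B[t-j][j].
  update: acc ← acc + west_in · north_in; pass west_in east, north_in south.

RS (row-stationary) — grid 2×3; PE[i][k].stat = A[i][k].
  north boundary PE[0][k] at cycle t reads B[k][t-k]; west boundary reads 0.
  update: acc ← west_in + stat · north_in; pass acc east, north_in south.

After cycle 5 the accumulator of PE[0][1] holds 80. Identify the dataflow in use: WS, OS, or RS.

— WS: 3×3; PE[0][1] trace:
  after 0 — PE[0][1] acc=0, pass-E 0, pass-S 0
  after 1 — PE[0][1] acc=8, pass-E 2, pass-S 8
  after 2 — PE[0][1] acc=4, pass-E 1, pass-S 4
  after 3 — PE[0][1] acc=0, pass-E 0, pass-S 0
  after 4 — PE[0][1] acc=0, pass-E 0, pass-S 0
  after 5 — PE[0][1] acc=0, pass-E 0, pass-S 0
— OS: 2×3; PE[0][1] trace:
  after 0 — PE[0][1] acc=0, pass-E 0, pass-S 0
  after 1 — PE[0][1] acc=8, pass-E 2, pass-S 4
  after 2 — PE[0][1] acc=72, pass-E 8, pass-S 8
  after 3 — PE[0][1] acc=80, pass-E 4, pass-S 2
  after 4 — PE[0][1] acc=80, pass-E 0, pass-S 0
  after 5 — PE[0][1] acc=80, pass-E 0, pass-S 0
— RS: 2×3; PE[0][1] trace:
  after 0 — PE[0][1] acc=0, pass-E 0, pass-S 0
  after 1 — PE[0][1] acc=20, pass-E 20, pass-S 2
  after 2 — PE[0][1] acc=72, pass-E 72, pass-S 8
  after 3 — PE[0][1] acc=58, pass-E 58, pass-S 7
  after 4 — PE[0][1] acc=0, pass-E 0, pass-S 0
  after 5 — PE[0][1] acc=0, pass-E 0, pass-S 0

dataflow = OS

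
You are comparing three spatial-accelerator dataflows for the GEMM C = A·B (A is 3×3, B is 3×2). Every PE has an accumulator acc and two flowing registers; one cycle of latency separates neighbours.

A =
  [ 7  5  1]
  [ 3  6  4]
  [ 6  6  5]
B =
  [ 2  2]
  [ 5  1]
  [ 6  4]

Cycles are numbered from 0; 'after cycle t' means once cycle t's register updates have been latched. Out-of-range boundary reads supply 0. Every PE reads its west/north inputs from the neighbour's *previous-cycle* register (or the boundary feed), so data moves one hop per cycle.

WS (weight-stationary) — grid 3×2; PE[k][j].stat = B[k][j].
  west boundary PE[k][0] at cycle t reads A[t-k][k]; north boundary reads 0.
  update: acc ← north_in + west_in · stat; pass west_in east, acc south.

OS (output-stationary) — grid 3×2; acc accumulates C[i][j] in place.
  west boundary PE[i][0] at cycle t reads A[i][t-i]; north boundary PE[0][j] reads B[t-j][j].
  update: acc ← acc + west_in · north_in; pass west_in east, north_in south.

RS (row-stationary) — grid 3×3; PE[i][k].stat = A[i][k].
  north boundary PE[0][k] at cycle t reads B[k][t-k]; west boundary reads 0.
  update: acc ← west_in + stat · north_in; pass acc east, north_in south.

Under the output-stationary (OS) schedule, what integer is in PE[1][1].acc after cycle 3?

PE[1][1].acc = 12

Tracing OS — 3×2 array, target PE[1][1]:
  after 0 — PE[0][1] acc=0, pass-E 0, pass-S 0
  after 0 — PE[1][0] acc=0, pass-E 0, pass-S 0
  after 0 — PE[1][1] acc=0, pass-E 0, pass-S 0
  after 1 — PE[0][1] acc=14, pass-E 7, pass-S 2
  after 1 — PE[1][0] acc=6, pass-E 3, pass-S 2
  after 1 — PE[1][1] acc=0, pass-E 0, pass-S 0
  after 2 — PE[0][1] acc=19, pass-E 5, pass-S 1
  after 2 — PE[1][0] acc=36, pass-E 6, pass-S 5
  after 2 — PE[1][1] acc=6, pass-E 3, pass-S 2
  after 3 — PE[0][1] acc=23, pass-E 1, pass-S 4
  after 3 — PE[1][0] acc=60, pass-E 4, pass-S 6
  after 3 — PE[1][1] acc=12, pass-E 6, pass-S 1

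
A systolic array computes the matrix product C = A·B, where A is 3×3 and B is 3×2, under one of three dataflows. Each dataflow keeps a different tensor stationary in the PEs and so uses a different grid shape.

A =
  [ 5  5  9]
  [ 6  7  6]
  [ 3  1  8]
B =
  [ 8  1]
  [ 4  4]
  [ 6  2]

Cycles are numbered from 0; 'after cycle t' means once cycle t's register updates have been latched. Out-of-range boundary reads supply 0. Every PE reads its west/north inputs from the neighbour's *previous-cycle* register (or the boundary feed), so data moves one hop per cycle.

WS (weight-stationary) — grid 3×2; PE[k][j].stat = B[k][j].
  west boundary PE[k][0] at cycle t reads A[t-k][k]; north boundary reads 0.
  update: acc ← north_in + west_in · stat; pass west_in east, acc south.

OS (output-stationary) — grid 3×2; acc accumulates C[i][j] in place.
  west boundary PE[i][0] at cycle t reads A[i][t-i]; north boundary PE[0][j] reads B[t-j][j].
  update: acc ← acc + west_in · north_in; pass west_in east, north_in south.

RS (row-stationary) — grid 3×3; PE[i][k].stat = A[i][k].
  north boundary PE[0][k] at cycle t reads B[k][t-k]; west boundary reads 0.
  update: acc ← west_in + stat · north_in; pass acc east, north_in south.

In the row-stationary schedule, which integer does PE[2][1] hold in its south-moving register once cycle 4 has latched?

register = 4

Tracing RS — 3×3 array, target PE[2][1]:
  @0  [1,1]  acc 0  |  →0  ↓0
  @0  [2,0]  acc 0  |  →0  ↓0
  @0  [2,1]  acc 0  |  →0  ↓0
  @1  [1,1]  acc 0  |  →0  ↓0
  @1  [2,0]  acc 0  |  →0  ↓0
  @1  [2,1]  acc 0  |  →0  ↓0
  @2  [1,1]  acc 76  |  →76  ↓4
  @2  [2,0]  acc 24  |  →24  ↓8
  @2  [2,1]  acc 0  |  →0  ↓0
  @3  [1,1]  acc 34  |  →34  ↓4
  @3  [2,0]  acc 3  |  →3  ↓1
  @3  [2,1]  acc 28  |  →28  ↓4
  @4  [1,1]  acc 0  |  →0  ↓0
  @4  [2,0]  acc 0  |  →0  ↓0
  @4  [2,1]  acc 7  |  →7  ↓4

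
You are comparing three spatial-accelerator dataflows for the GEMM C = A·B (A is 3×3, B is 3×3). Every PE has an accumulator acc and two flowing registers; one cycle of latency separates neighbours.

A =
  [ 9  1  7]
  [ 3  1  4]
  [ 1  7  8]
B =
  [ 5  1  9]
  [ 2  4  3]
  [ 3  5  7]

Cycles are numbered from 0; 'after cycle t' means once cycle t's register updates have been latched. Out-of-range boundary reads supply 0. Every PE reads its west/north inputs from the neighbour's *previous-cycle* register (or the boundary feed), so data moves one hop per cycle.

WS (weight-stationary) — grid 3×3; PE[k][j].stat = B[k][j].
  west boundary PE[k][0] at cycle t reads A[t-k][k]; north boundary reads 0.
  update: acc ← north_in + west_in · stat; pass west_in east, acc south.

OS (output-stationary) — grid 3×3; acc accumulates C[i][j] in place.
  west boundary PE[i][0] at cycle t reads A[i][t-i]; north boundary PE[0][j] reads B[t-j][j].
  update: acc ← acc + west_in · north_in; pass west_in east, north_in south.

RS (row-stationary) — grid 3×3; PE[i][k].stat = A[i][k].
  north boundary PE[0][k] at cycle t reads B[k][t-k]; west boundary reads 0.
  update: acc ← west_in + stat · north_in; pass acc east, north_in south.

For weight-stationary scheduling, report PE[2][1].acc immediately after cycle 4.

PE[2][1].acc = 27

Tracing WS — 3×3 array, target PE[2][1]:
  c0 r1c1: 0 / 0 / 0
  c0 r2c0: 0 / 0 / 0
  c0 r2c1: 0 / 0 / 0
  c1 r1c1: 0 / 0 / 0
  c1 r2c0: 0 / 0 / 0
  c1 r2c1: 0 / 0 / 0
  c2 r1c1: 13 / 1 / 13
  c2 r2c0: 68 / 7 / 68
  c2 r2c1: 0 / 0 / 0
  c3 r1c1: 7 / 1 / 7
  c3 r2c0: 29 / 4 / 29
  c3 r2c1: 48 / 7 / 48
  c4 r1c1: 29 / 7 / 29
  c4 r2c0: 43 / 8 / 43
  c4 r2c1: 27 / 4 / 27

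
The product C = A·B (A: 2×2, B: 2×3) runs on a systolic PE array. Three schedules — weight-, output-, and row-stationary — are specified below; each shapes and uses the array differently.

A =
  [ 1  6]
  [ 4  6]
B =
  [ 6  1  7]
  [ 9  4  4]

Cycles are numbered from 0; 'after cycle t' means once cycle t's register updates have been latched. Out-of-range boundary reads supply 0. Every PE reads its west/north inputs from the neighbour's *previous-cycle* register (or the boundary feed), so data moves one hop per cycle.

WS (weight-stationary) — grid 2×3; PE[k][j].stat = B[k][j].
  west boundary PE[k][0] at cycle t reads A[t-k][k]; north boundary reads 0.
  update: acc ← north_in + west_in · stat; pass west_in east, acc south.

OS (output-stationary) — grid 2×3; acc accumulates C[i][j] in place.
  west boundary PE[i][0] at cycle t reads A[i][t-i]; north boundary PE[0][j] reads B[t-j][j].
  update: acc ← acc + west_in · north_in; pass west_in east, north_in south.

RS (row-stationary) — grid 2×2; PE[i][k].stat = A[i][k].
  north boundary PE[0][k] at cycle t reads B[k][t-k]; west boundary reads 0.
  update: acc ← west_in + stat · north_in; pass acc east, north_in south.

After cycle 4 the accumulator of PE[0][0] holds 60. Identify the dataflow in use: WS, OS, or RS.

WS (2×3 grid), PE[0][0]:
  c0 r0c0: 6 / 1 / 6
  c1 r0c0: 24 / 4 / 24
  c2 r0c0: 0 / 0 / 0
  c3 r0c0: 0 / 0 / 0
  c4 r0c0: 0 / 0 / 0
OS (2×3 grid), PE[0][0]:
  c0 r0c0: 6 / 1 / 6
  c1 r0c0: 60 / 6 / 9
  c2 r0c0: 60 / 0 / 0
  c3 r0c0: 60 / 0 / 0
  c4 r0c0: 60 / 0 / 0
RS (2×2 grid), PE[0][0]:
  c0 r0c0: 6 / 6 / 6
  c1 r0c0: 1 / 1 / 1
  c2 r0c0: 7 / 7 / 7
  c3 r0c0: 0 / 0 / 0
  c4 r0c0: 0 / 0 / 0

dataflow = OS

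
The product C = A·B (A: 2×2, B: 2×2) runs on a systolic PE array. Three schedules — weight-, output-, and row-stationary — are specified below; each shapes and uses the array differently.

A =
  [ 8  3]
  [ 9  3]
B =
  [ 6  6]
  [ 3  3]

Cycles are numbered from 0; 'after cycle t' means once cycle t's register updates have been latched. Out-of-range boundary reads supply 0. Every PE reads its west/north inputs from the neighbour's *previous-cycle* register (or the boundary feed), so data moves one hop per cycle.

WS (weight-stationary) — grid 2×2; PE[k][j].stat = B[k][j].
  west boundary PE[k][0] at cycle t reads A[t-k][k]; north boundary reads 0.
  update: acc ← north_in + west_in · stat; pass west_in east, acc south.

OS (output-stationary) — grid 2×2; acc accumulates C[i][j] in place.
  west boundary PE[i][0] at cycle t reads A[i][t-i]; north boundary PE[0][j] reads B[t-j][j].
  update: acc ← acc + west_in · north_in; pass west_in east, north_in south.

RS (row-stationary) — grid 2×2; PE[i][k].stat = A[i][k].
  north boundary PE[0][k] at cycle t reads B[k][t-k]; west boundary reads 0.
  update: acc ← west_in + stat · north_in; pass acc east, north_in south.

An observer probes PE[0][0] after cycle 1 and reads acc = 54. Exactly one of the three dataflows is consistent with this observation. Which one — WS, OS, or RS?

dataflow = WS

WS (2×2 grid), PE[0][0]:
  0: (0,0).acc=48  regs=<8,48>
  1: (0,0).acc=54  regs=<9,54>
OS (2×2 grid), PE[0][0]:
  0: (0,0).acc=48  regs=<8,6>
  1: (0,0).acc=57  regs=<3,3>
RS (2×2 grid), PE[0][0]:
  0: (0,0).acc=48  regs=<48,6>
  1: (0,0).acc=48  regs=<48,6>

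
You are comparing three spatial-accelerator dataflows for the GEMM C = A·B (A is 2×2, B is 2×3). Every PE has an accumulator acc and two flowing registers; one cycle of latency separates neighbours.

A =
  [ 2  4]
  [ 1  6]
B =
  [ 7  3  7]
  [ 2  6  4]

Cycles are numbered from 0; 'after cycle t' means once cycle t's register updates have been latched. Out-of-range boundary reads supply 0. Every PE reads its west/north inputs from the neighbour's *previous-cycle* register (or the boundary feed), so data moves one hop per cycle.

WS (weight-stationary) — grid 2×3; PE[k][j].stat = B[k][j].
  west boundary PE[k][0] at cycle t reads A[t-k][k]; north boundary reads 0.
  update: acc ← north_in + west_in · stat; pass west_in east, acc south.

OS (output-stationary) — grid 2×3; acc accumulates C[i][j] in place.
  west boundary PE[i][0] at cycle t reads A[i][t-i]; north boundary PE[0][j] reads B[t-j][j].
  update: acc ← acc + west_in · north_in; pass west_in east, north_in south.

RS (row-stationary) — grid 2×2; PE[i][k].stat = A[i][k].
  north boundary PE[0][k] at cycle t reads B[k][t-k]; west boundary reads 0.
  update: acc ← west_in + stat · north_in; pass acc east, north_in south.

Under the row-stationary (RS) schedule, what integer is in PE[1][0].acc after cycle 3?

PE[1][0].acc = 7

RS 2×2: PE[1][0] cycle-by-cycle (with neighbour feeds):
  cycle 0: PE[0][0] → acc 14, east 14, south 7
  cycle 0: PE[1][0] → acc 0, east 0, south 0
  cycle 1: PE[0][0] → acc 6, east 6, south 3
  cycle 1: PE[1][0] → acc 7, east 7, south 7
  cycle 2: PE[0][0] → acc 14, east 14, south 7
  cycle 2: PE[1][0] → acc 3, east 3, south 3
  cycle 3: PE[0][0] → acc 0, east 0, south 0
  cycle 3: PE[1][0] → acc 7, east 7, south 7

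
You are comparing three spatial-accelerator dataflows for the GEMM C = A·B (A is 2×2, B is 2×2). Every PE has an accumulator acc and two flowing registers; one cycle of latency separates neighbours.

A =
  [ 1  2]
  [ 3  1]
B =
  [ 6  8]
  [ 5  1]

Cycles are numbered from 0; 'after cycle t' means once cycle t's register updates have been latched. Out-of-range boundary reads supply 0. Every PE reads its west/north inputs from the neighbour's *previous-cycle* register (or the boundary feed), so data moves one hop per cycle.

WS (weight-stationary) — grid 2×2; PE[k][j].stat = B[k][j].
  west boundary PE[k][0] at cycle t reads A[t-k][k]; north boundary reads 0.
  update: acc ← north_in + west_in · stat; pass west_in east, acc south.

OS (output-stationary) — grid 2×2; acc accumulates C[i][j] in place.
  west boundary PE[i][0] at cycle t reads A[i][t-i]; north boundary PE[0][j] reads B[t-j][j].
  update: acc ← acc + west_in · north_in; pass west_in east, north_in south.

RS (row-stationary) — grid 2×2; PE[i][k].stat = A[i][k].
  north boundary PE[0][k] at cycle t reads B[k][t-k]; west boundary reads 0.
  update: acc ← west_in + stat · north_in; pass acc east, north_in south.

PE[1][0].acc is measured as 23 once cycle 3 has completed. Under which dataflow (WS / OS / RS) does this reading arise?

dataflow = OS

WS [2×2] PE[1][0] across cycles:
  t=0 PE[1][0]: acc=0 h=0 v=0
  t=1 PE[1][0]: acc=16 h=2 v=16
  t=2 PE[1][0]: acc=23 h=1 v=23
  t=3 PE[1][0]: acc=0 h=0 v=0
OS [2×2] PE[1][0] across cycles:
  t=0 PE[1][0]: acc=0 h=0 v=0
  t=1 PE[1][0]: acc=18 h=3 v=6
  t=2 PE[1][0]: acc=23 h=1 v=5
  t=3 PE[1][0]: acc=23 h=0 v=0
RS [2×2] PE[1][0] across cycles:
  t=0 PE[1][0]: acc=0 h=0 v=0
  t=1 PE[1][0]: acc=18 h=18 v=6
  t=2 PE[1][0]: acc=24 h=24 v=8
  t=3 PE[1][0]: acc=0 h=0 v=0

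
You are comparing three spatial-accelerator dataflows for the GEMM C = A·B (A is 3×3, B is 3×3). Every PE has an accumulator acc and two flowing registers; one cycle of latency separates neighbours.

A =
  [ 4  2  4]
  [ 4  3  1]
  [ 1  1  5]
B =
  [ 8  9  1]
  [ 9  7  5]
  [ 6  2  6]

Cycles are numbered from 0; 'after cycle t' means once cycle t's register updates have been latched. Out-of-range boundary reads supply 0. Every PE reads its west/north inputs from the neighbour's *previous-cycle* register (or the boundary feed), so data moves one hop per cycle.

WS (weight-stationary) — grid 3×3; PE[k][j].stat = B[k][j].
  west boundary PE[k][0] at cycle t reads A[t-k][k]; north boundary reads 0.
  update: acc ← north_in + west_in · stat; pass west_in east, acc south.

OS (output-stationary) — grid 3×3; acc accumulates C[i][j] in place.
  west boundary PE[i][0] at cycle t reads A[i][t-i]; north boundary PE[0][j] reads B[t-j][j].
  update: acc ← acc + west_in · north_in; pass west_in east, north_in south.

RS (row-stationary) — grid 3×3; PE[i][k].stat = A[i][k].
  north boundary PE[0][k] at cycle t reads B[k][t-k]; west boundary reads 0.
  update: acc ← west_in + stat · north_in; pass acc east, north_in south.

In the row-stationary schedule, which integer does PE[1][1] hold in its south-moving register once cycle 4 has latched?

register = 5

RS 3×3: PE[1][1] cycle-by-cycle (with neighbour feeds):
  0: (0,1).acc=0  regs=<0,0>
  0: (1,0).acc=0  regs=<0,0>
  0: (1,1).acc=0  regs=<0,0>
  1: (0,1).acc=50  regs=<50,9>
  1: (1,0).acc=32  regs=<32,8>
  1: (1,1).acc=0  regs=<0,0>
  2: (0,1).acc=50  regs=<50,7>
  2: (1,0).acc=36  regs=<36,9>
  2: (1,1).acc=59  regs=<59,9>
  3: (0,1).acc=14  regs=<14,5>
  3: (1,0).acc=4  regs=<4,1>
  3: (1,1).acc=57  regs=<57,7>
  4: (0,1).acc=0  regs=<0,0>
  4: (1,0).acc=0  regs=<0,0>
  4: (1,1).acc=19  regs=<19,5>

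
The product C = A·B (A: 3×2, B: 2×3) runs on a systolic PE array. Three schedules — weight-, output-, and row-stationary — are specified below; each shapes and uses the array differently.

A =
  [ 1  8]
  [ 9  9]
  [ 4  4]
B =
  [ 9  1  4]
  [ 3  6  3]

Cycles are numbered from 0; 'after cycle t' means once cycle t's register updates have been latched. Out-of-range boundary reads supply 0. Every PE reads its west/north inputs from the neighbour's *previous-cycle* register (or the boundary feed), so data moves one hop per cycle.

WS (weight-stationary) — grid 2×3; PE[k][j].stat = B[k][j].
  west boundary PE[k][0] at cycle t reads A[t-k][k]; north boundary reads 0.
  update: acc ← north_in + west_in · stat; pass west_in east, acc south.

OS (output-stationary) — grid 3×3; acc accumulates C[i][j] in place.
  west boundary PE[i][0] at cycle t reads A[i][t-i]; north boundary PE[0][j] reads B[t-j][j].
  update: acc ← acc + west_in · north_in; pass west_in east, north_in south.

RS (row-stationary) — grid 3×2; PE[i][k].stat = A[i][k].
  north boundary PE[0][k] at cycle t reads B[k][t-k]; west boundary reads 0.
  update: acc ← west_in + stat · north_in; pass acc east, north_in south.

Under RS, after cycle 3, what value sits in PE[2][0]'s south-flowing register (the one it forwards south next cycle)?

register = 1

Tracing RS — 3×2 array, target PE[2][0]:
  c0 r1c0: 0 / 0 / 0
  c0 r2c0: 0 / 0 / 0
  c1 r1c0: 81 / 81 / 9
  c1 r2c0: 0 / 0 / 0
  c2 r1c0: 9 / 9 / 1
  c2 r2c0: 36 / 36 / 9
  c3 r1c0: 36 / 36 / 4
  c3 r2c0: 4 / 4 / 1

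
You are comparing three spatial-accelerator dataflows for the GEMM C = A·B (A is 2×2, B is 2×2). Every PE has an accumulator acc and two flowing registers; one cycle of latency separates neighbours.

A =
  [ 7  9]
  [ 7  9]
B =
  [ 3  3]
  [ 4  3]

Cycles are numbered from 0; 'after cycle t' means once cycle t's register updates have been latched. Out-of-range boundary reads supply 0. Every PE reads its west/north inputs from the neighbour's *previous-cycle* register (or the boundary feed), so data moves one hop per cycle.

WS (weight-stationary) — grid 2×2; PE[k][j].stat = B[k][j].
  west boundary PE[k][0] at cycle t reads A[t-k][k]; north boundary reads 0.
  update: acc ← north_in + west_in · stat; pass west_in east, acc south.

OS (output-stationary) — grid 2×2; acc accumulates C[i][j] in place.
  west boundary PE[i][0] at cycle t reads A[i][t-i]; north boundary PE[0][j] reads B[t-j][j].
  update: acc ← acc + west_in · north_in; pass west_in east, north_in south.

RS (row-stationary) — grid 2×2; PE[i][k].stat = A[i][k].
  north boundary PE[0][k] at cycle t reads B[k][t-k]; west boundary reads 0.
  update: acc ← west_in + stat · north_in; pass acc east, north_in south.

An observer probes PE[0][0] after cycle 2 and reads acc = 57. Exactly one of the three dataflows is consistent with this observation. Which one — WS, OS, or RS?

Under WS (2×2), PE[0][0]:
  t=0 PE[0][0]: acc=21 h=7 v=21
  t=1 PE[0][0]: acc=21 h=7 v=21
  t=2 PE[0][0]: acc=0 h=0 v=0
Under OS (2×2), PE[0][0]:
  t=0 PE[0][0]: acc=21 h=7 v=3
  t=1 PE[0][0]: acc=57 h=9 v=4
  t=2 PE[0][0]: acc=57 h=0 v=0
Under RS (2×2), PE[0][0]:
  t=0 PE[0][0]: acc=21 h=21 v=3
  t=1 PE[0][0]: acc=21 h=21 v=3
  t=2 PE[0][0]: acc=0 h=0 v=0

dataflow = OS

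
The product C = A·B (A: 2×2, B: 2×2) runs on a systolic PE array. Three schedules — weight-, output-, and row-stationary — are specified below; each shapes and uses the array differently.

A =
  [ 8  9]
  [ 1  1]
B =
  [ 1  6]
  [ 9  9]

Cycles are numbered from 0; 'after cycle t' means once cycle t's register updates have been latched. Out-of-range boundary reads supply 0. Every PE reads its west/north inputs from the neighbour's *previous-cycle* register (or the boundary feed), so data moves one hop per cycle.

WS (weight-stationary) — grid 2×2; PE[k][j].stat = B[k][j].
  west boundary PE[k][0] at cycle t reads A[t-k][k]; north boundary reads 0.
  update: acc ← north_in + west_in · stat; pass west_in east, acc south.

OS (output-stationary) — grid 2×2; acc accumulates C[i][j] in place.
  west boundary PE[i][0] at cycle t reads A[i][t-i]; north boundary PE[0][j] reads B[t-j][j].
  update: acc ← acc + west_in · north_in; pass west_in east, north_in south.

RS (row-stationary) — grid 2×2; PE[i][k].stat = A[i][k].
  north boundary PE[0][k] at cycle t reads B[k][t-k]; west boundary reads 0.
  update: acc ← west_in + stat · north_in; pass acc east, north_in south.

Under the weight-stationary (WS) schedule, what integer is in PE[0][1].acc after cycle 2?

PE[0][1].acc = 6

WS on a 2×2 grid — tracing PE[0][1] and its feeders:
  after 0 — PE[0][0] acc=8, pass-E 8, pass-S 8
  after 0 — PE[0][1] acc=0, pass-E 0, pass-S 0
  after 1 — PE[0][0] acc=1, pass-E 1, pass-S 1
  after 1 — PE[0][1] acc=48, pass-E 8, pass-S 48
  after 2 — PE[0][0] acc=0, pass-E 0, pass-S 0
  after 2 — PE[0][1] acc=6, pass-E 1, pass-S 6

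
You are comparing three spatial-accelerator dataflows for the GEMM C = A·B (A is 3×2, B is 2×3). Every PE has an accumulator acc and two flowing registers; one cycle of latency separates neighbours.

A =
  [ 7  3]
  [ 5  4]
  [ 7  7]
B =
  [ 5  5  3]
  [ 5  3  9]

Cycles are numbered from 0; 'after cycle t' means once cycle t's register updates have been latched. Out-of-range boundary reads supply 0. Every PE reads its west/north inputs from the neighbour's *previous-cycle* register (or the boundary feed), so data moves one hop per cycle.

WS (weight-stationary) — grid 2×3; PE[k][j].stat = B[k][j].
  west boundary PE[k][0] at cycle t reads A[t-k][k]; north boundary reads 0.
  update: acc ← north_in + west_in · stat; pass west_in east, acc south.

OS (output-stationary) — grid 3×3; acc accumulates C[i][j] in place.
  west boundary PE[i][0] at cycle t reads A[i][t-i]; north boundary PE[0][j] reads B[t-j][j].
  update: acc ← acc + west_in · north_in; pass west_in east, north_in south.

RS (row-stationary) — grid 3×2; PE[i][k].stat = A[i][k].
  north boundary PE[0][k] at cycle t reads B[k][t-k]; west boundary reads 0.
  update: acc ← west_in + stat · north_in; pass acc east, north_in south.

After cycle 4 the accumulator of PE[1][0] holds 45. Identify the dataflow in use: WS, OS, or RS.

dataflow = OS

WS [2×3] PE[1][0] across cycles:
  @0  [1,0]  acc 0  |  →0  ↓0
  @1  [1,0]  acc 50  |  →3  ↓50
  @2  [1,0]  acc 45  |  →4  ↓45
  @3  [1,0]  acc 70  |  →7  ↓70
  @4  [1,0]  acc 0  |  →0  ↓0
OS [3×3] PE[1][0] across cycles:
  @0  [1,0]  acc 0  |  →0  ↓0
  @1  [1,0]  acc 25  |  →5  ↓5
  @2  [1,0]  acc 45  |  →4  ↓5
  @3  [1,0]  acc 45  |  →0  ↓0
  @4  [1,0]  acc 45  |  →0  ↓0
RS [3×2] PE[1][0] across cycles:
  @0  [1,0]  acc 0  |  →0  ↓0
  @1  [1,0]  acc 25  |  →25  ↓5
  @2  [1,0]  acc 25  |  →25  ↓5
  @3  [1,0]  acc 15  |  →15  ↓3
  @4  [1,0]  acc 0  |  →0  ↓0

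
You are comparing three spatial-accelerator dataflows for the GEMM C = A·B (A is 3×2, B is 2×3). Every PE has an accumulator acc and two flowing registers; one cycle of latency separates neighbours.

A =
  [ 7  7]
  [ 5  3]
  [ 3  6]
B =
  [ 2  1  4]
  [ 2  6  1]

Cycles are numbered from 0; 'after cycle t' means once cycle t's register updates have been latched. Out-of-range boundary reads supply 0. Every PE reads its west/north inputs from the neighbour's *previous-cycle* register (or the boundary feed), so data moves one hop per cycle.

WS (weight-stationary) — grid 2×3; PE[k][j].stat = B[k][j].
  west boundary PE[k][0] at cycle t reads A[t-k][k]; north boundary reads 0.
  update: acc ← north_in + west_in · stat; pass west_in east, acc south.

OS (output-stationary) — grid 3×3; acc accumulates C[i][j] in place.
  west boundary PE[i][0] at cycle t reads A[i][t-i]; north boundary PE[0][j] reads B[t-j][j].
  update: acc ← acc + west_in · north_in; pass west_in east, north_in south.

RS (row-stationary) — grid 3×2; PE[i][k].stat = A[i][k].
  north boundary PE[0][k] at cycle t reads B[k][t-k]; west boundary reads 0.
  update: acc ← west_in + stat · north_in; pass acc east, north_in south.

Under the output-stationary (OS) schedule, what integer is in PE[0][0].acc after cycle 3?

PE[0][0].acc = 28

OS (3×3). Following PE[0][0] plus its west/north inputs:
  step 0 · PE0,0: acc=14; fwd→7 fwd↓2
  step 1 · PE0,0: acc=28; fwd→7 fwd↓2
  step 2 · PE0,0: acc=28; fwd→0 fwd↓0
  step 3 · PE0,0: acc=28; fwd→0 fwd↓0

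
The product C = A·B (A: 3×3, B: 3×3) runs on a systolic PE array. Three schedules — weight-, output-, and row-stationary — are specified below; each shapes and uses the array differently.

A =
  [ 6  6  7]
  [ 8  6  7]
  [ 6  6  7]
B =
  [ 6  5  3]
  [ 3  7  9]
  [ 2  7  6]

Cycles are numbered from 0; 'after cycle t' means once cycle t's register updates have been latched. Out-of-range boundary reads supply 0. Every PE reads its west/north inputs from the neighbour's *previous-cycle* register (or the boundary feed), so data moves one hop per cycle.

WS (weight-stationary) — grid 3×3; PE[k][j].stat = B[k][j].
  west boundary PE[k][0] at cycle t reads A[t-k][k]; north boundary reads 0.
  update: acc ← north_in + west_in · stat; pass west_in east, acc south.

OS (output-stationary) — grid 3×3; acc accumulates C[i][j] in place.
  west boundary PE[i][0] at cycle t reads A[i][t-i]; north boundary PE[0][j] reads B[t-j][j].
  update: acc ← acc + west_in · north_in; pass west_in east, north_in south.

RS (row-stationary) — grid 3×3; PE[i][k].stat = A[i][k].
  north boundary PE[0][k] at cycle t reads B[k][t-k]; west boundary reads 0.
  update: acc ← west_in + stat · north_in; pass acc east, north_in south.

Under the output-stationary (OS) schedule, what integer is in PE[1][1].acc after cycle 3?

OS on a 3×3 grid — tracing PE[1][1] and its feeders:
  [0] (0,1) acc=0 (h:0 v:0)
  [0] (1,0) acc=0 (h:0 v:0)
  [0] (1,1) acc=0 (h:0 v:0)
  [1] (0,1) acc=30 (h:6 v:5)
  [1] (1,0) acc=48 (h:8 v:6)
  [1] (1,1) acc=0 (h:0 v:0)
  [2] (0,1) acc=72 (h:6 v:7)
  [2] (1,0) acc=66 (h:6 v:3)
  [2] (1,1) acc=40 (h:8 v:5)
  [3] (0,1) acc=121 (h:7 v:7)
  [3] (1,0) acc=80 (h:7 v:2)
  [3] (1,1) acc=82 (h:6 v:7)

PE[1][1].acc = 82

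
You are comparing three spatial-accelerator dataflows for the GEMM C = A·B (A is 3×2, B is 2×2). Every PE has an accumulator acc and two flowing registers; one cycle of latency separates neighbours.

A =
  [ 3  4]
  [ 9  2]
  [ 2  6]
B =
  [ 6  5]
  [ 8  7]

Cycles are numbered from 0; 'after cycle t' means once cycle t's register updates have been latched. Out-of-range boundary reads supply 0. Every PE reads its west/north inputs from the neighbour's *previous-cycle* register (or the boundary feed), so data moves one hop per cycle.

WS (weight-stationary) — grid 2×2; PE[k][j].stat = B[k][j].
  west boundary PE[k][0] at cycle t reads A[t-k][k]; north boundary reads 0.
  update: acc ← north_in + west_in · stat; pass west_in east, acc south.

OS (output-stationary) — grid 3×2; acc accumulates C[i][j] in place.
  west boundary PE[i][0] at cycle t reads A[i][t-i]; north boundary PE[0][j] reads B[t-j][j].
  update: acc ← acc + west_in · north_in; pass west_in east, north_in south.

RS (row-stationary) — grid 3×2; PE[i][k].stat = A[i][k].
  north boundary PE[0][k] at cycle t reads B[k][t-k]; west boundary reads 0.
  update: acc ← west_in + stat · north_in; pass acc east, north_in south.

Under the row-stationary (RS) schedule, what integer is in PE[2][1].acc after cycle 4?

PE[2][1].acc = 52

RS (3×2). Following PE[2][1] plus its west/north inputs:
  c0 r1c1: 0 / 0 / 0
  c0 r2c0: 0 / 0 / 0
  c0 r2c1: 0 / 0 / 0
  c1 r1c1: 0 / 0 / 0
  c1 r2c0: 0 / 0 / 0
  c1 r2c1: 0 / 0 / 0
  c2 r1c1: 70 / 70 / 8
  c2 r2c0: 12 / 12 / 6
  c2 r2c1: 0 / 0 / 0
  c3 r1c1: 59 / 59 / 7
  c3 r2c0: 10 / 10 / 5
  c3 r2c1: 60 / 60 / 8
  c4 r1c1: 0 / 0 / 0
  c4 r2c0: 0 / 0 / 0
  c4 r2c1: 52 / 52 / 7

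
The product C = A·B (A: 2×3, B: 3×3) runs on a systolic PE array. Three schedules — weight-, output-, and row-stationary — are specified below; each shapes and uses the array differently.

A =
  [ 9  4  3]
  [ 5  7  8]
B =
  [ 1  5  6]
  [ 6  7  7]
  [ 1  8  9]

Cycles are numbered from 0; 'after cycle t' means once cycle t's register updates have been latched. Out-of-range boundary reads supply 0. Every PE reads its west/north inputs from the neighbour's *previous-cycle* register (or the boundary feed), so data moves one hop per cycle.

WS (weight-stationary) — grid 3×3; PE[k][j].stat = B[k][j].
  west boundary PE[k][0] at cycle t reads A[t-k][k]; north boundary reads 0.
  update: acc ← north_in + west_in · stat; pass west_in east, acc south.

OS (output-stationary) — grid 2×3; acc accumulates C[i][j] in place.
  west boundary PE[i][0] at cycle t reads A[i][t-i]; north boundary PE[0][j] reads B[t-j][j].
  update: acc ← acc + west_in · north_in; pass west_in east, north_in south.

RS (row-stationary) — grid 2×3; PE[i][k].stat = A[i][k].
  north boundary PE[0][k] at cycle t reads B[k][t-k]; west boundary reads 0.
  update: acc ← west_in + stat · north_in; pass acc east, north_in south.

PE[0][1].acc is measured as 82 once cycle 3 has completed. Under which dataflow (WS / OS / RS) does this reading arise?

WS [3×3] PE[0][1] across cycles:
  step 0 · PE0,1: acc=0; fwd→0 fwd↓0
  step 1 · PE0,1: acc=45; fwd→9 fwd↓45
  step 2 · PE0,1: acc=25; fwd→5 fwd↓25
  step 3 · PE0,1: acc=0; fwd→0 fwd↓0
OS [2×3] PE[0][1] across cycles:
  step 0 · PE0,1: acc=0; fwd→0 fwd↓0
  step 1 · PE0,1: acc=45; fwd→9 fwd↓5
  step 2 · PE0,1: acc=73; fwd→4 fwd↓7
  step 3 · PE0,1: acc=97; fwd→3 fwd↓8
RS [2×3] PE[0][1] across cycles:
  step 0 · PE0,1: acc=0; fwd→0 fwd↓0
  step 1 · PE0,1: acc=33; fwd→33 fwd↓6
  step 2 · PE0,1: acc=73; fwd→73 fwd↓7
  step 3 · PE0,1: acc=82; fwd→82 fwd↓7

dataflow = RS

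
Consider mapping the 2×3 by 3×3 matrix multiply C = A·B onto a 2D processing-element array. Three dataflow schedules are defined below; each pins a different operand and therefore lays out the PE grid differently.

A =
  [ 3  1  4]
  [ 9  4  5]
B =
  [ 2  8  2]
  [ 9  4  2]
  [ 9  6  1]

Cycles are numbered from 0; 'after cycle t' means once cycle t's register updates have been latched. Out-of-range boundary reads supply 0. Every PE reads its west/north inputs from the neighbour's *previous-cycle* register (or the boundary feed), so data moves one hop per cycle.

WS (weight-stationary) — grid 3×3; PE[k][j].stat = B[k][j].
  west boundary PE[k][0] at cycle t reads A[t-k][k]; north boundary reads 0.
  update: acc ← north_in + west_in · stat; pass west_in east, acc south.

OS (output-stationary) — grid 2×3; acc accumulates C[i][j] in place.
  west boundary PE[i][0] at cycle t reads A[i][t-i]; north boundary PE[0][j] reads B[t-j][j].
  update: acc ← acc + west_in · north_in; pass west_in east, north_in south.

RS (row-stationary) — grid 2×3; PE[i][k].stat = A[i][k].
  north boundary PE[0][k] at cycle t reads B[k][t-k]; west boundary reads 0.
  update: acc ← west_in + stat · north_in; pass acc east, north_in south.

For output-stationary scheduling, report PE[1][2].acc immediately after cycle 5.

PE[1][2].acc = 31

OS on a 2×3 grid — tracing PE[1][2] and its feeders:
  step 0 · PE0,2: acc=0; fwd→0 fwd↓0
  step 0 · PE1,1: acc=0; fwd→0 fwd↓0
  step 0 · PE1,2: acc=0; fwd→0 fwd↓0
  step 1 · PE0,2: acc=0; fwd→0 fwd↓0
  step 1 · PE1,1: acc=0; fwd→0 fwd↓0
  step 1 · PE1,2: acc=0; fwd→0 fwd↓0
  step 2 · PE0,2: acc=6; fwd→3 fwd↓2
  step 2 · PE1,1: acc=72; fwd→9 fwd↓8
  step 2 · PE1,2: acc=0; fwd→0 fwd↓0
  step 3 · PE0,2: acc=8; fwd→1 fwd↓2
  step 3 · PE1,1: acc=88; fwd→4 fwd↓4
  step 3 · PE1,2: acc=18; fwd→9 fwd↓2
  step 4 · PE0,2: acc=12; fwd→4 fwd↓1
  step 4 · PE1,1: acc=118; fwd→5 fwd↓6
  step 4 · PE1,2: acc=26; fwd→4 fwd↓2
  step 5 · PE0,2: acc=12; fwd→0 fwd↓0
  step 5 · PE1,1: acc=118; fwd→0 fwd↓0
  step 5 · PE1,2: acc=31; fwd→5 fwd↓1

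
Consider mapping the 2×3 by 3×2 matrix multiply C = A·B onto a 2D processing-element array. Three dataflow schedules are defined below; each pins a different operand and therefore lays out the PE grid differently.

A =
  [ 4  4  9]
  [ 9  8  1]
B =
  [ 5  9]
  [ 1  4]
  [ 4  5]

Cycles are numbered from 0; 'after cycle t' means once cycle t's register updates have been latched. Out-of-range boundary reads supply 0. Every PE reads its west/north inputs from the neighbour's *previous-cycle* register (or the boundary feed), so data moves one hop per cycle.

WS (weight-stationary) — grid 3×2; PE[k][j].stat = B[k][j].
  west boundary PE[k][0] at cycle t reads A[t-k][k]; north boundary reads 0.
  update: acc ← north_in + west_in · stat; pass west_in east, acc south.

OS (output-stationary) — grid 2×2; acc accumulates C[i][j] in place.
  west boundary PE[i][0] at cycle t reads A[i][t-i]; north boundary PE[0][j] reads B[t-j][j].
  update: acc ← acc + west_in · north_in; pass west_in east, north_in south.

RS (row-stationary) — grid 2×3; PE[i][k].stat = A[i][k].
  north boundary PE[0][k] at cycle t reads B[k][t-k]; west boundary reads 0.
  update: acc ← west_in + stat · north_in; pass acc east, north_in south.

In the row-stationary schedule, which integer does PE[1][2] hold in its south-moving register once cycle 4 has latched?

RS 2×3: PE[1][2] cycle-by-cycle (with neighbour feeds):
  [0] (0,2) acc=0 (h:0 v:0)
  [0] (1,1) acc=0 (h:0 v:0)
  [0] (1,2) acc=0 (h:0 v:0)
  [1] (0,2) acc=0 (h:0 v:0)
  [1] (1,1) acc=0 (h:0 v:0)
  [1] (1,2) acc=0 (h:0 v:0)
  [2] (0,2) acc=60 (h:60 v:4)
  [2] (1,1) acc=53 (h:53 v:1)
  [2] (1,2) acc=0 (h:0 v:0)
  [3] (0,2) acc=97 (h:97 v:5)
  [3] (1,1) acc=113 (h:113 v:4)
  [3] (1,2) acc=57 (h:57 v:4)
  [4] (0,2) acc=0 (h:0 v:0)
  [4] (1,1) acc=0 (h:0 v:0)
  [4] (1,2) acc=118 (h:118 v:5)

register = 5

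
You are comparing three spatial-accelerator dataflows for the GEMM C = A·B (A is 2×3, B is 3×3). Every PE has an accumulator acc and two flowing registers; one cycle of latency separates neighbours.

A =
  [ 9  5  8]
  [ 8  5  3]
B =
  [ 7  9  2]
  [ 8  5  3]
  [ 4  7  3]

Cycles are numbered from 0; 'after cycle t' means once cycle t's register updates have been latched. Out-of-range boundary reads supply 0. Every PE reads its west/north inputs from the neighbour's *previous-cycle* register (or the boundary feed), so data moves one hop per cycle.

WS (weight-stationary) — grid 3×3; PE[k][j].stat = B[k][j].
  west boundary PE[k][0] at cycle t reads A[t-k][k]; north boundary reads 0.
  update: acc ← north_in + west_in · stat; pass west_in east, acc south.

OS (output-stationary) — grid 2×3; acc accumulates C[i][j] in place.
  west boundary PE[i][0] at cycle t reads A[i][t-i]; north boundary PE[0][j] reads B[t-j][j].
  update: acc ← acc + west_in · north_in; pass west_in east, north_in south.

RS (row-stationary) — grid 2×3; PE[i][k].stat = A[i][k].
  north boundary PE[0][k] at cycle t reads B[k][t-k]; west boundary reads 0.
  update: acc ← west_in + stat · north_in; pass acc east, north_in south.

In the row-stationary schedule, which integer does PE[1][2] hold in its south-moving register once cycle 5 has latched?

register = 3

Tracing RS — 2×3 array, target PE[1][2]:
  @0  [0,2]  acc 0  |  →0  ↓0
  @0  [1,1]  acc 0  |  →0  ↓0
  @0  [1,2]  acc 0  |  →0  ↓0
  @1  [0,2]  acc 0  |  →0  ↓0
  @1  [1,1]  acc 0  |  →0  ↓0
  @1  [1,2]  acc 0  |  →0  ↓0
  @2  [0,2]  acc 135  |  →135  ↓4
  @2  [1,1]  acc 96  |  →96  ↓8
  @2  [1,2]  acc 0  |  →0  ↓0
  @3  [0,2]  acc 162  |  →162  ↓7
  @3  [1,1]  acc 97  |  →97  ↓5
  @3  [1,2]  acc 108  |  →108  ↓4
  @4  [0,2]  acc 57  |  →57  ↓3
  @4  [1,1]  acc 31  |  →31  ↓3
  @4  [1,2]  acc 118  |  →118  ↓7
  @5  [0,2]  acc 0  |  →0  ↓0
  @5  [1,1]  acc 0  |  →0  ↓0
  @5  [1,2]  acc 40  |  →40  ↓3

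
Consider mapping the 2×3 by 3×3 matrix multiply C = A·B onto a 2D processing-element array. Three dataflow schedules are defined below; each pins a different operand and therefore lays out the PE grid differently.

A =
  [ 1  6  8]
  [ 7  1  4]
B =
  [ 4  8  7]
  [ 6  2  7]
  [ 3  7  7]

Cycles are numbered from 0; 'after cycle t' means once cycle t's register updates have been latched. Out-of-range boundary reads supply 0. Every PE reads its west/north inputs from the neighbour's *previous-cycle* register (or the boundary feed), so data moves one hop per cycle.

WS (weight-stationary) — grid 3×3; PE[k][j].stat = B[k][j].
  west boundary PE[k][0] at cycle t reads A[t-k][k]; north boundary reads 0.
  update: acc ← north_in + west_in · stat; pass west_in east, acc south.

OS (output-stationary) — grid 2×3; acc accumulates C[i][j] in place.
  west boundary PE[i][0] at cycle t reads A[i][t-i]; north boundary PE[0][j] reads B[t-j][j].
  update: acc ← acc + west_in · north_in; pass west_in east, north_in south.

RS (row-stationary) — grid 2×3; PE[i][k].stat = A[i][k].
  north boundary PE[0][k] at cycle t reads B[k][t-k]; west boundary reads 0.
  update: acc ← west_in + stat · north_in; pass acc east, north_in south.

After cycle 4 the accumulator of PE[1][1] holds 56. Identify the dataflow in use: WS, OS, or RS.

WS (3×3 grid), PE[1][1]:
  t=0 PE[1][1]: acc=0 h=0 v=0
  t=1 PE[1][1]: acc=0 h=0 v=0
  t=2 PE[1][1]: acc=20 h=6 v=20
  t=3 PE[1][1]: acc=58 h=1 v=58
  t=4 PE[1][1]: acc=0 h=0 v=0
OS (2×3 grid), PE[1][1]:
  t=0 PE[1][1]: acc=0 h=0 v=0
  t=1 PE[1][1]: acc=0 h=0 v=0
  t=2 PE[1][1]: acc=56 h=7 v=8
  t=3 PE[1][1]: acc=58 h=1 v=2
  t=4 PE[1][1]: acc=86 h=4 v=7
RS (2×3 grid), PE[1][1]:
  t=0 PE[1][1]: acc=0 h=0 v=0
  t=1 PE[1][1]: acc=0 h=0 v=0
  t=2 PE[1][1]: acc=34 h=34 v=6
  t=3 PE[1][1]: acc=58 h=58 v=2
  t=4 PE[1][1]: acc=56 h=56 v=7

dataflow = RS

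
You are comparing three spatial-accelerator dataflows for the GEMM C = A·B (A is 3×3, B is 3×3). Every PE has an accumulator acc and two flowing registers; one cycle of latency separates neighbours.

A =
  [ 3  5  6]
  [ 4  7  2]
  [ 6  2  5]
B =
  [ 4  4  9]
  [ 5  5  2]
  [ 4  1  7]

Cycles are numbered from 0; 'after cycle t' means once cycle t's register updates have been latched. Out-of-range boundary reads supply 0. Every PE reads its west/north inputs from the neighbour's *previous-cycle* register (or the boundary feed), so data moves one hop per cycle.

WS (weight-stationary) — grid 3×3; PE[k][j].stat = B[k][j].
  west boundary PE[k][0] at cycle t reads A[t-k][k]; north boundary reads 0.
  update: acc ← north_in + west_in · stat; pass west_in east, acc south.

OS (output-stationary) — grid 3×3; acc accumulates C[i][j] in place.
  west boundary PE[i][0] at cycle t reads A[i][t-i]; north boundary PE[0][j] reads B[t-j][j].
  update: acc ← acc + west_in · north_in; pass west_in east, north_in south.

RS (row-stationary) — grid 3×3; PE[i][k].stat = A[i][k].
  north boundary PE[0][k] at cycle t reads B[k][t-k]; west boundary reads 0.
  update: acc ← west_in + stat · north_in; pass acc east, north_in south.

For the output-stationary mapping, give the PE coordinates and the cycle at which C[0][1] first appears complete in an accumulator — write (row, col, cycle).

(row, col, cycle) = (0, 1, 3)

Under OS, C[0][1] lands at PE[0][1]:
  [0] (0,1) acc=0 (h:0 v:0)
  [1] (0,1) acc=12 (h:3 v:4)
  [2] (0,1) acc=37 (h:5 v:5)
  [3] (0,1) acc=43 (h:6 v:1)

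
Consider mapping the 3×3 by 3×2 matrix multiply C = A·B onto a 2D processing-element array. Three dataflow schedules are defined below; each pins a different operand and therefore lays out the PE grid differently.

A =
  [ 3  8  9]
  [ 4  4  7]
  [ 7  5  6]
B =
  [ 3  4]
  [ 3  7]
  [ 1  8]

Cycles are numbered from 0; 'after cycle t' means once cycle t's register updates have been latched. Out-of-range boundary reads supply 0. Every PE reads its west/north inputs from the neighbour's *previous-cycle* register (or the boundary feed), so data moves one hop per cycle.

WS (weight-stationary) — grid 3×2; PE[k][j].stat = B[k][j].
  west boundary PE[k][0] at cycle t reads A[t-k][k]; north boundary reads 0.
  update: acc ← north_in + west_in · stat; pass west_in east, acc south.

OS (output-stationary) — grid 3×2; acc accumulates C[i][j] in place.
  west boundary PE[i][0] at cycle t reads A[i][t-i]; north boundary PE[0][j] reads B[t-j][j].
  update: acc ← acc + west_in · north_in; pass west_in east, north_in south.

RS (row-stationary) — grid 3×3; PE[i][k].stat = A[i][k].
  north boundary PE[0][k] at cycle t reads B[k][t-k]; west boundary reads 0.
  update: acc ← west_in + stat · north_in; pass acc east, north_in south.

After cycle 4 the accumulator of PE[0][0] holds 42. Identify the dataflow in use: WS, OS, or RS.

Under WS (3×2), PE[0][0]:
  step 0 · PE0,0: acc=9; fwd→3 fwd↓9
  step 1 · PE0,0: acc=12; fwd→4 fwd↓12
  step 2 · PE0,0: acc=21; fwd→7 fwd↓21
  step 3 · PE0,0: acc=0; fwd→0 fwd↓0
  step 4 · PE0,0: acc=0; fwd→0 fwd↓0
Under OS (3×2), PE[0][0]:
  step 0 · PE0,0: acc=9; fwd→3 fwd↓3
  step 1 · PE0,0: acc=33; fwd→8 fwd↓3
  step 2 · PE0,0: acc=42; fwd→9 fwd↓1
  step 3 · PE0,0: acc=42; fwd→0 fwd↓0
  step 4 · PE0,0: acc=42; fwd→0 fwd↓0
Under RS (3×3), PE[0][0]:
  step 0 · PE0,0: acc=9; fwd→9 fwd↓3
  step 1 · PE0,0: acc=12; fwd→12 fwd↓4
  step 2 · PE0,0: acc=0; fwd→0 fwd↓0
  step 3 · PE0,0: acc=0; fwd→0 fwd↓0
  step 4 · PE0,0: acc=0; fwd→0 fwd↓0

dataflow = OS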